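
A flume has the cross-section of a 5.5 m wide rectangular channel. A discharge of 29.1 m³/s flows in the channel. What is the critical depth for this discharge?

For a rectangular channel, critical depth y_c = (q²/g)^(1/3) where q = Q/b = 29.1/5.5 = 5.291 m²/s.
So y_c = (5.291²/9.81)^(1/3) = 1.42 m.

y_c = 1.42 m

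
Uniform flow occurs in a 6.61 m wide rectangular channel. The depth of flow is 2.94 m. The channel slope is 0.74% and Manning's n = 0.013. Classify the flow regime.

supercritical

Flow area A = b·y = 6.61 × 2.94 = 19.43 m². Wetted perimeter P = b + 2y = 6.61 + 2×2.94 = 12.49 m.
Hydraulic radius R = A/P = 19.43/12.49 = 1.556 m.
V = (1/n) R^(2/3) √S = (1/0.013) × 1.556^(2/3) × √0.0074 = 8.885 m/s. Hydraulic depth D_h = A/T = 19.43/6.61 = 2.94 m.
Froude number Fr = V/√(g·D_h) = 8.885/√(9.81×2.94) = 1.65, which is greater than 1, so the flow is supercritical.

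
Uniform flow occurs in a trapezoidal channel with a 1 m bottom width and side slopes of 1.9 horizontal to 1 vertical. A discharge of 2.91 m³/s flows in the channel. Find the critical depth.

y_c = 0.646 m

At critical depth, Q² T / (g A³) = 1, i.e. A³/T = Q²/g = 2.91²/9.81 = 0.8632.
Try y = 0.759 m: A³/T = 1.64 — high.
Try y = 0.542 m: A³/T = 0.4352 — low.
Try y = 0.646 m: A³/T = 0.8623 — close enough.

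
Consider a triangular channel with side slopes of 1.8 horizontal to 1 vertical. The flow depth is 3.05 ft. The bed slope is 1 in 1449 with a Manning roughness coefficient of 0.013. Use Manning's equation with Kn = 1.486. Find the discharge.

For a triangular section with side slope z = 1.8: A = zy² = 1.8×3.05² = 16.74 ft²; P = 2y√(1+z²) = 2×3.05×2.059 = 12.56 ft.
Hydraulic radius R = A/P = 16.74/12.56 = 1.333 ft.
Manning's equation: Q = (1.486/n) A R^(2/3) S^(1/2) = (1.486/0.013) × 16.74 × 1.333^(2/3) × 0.0006901^(1/2) = 60.9 ft³/s.

Q = 60.9 ft³/s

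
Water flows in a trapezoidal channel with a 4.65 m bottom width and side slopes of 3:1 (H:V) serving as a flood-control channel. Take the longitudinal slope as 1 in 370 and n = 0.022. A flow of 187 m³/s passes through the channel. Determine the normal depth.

Manning's equation rearranged: A R^(2/3) = nQ / (1·√S) = 0.022 × 187 / (√0.002703) = 79.13.
At y = 2.57 m: A R^(2/3) = 41.99 — short.
At y = 3.42 m: A R^(2/3) = 79.33 — close enough.

y_n = 3.42 m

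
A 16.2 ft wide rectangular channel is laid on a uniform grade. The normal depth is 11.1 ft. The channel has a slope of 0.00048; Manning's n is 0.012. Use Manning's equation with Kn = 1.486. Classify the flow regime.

subcritical

Flow area A = b·y = 16.2 × 11.1 = 179.8 ft². Wetted perimeter P = b + 2y = 16.2 + 2×11.1 = 38.4 ft.
Hydraulic radius R = A/P = 179.8/38.4 = 4.683 ft.
V = (1.486/n) R^(2/3) √S = (1.486/0.012) × 4.683^(2/3) × √0.00048 = 7.594 ft/s. Hydraulic depth D_h = A/T = 179.8/16.2 = 11.1 ft.
Froude number Fr = V/√(g·D_h) = 7.594/√(32.2×11.1) = 0.402, which is less than 1, so the flow is subcritical.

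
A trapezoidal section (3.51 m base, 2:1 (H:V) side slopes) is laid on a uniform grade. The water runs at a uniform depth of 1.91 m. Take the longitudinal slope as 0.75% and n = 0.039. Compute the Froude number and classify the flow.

With bottom width b = 3.51 m and side slope z = 2: A = (b + zy)y = (3.51 + 2×1.91)×1.91 = 14 m²; P = b + 2y√(1+z²) = 3.51 + 2×1.91×2.236 = 12.05 m.
Hydraulic radius R = A/P = 14/12.05 = 1.162 m.
V = (1/n) R^(2/3) √S = (1/0.039) × 1.162^(2/3) × √0.0075 = 2.454 m/s. Hydraulic depth D_h = A/T = 14/11.15 = 1.256 m.
Froude number Fr = V/√(g·D_h) = 2.454/√(9.81×1.256) = 0.699, which is less than 1, so the flow is subcritical.

subcritical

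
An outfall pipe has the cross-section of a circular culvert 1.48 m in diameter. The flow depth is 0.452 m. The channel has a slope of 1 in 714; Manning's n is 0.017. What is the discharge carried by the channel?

For a circular section of diameter D = 1.48 m at depth y = 0.452 m, the central angle is θ = 2 arccos(1 − 2y/D) = 2.342 rad. Then A = (D²/8)(θ − sin θ) = 0.4449 m² and P = Dθ/2 = 1.733 m.
Hydraulic radius R = A/P = 0.4449/1.733 = 0.2567 m.
Manning's equation: Q = (1/n) A R^(2/3) S^(1/2) = (1/0.017) × 0.4449 × 0.2567^(2/3) × 0.001401^(1/2) = 0.396 m³/s.

Q = 0.396 m³/s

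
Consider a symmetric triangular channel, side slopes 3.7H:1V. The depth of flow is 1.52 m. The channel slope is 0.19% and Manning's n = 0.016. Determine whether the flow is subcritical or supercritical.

For a triangular section with side slope z = 3.7: A = zy² = 3.7×1.52² = 8.548 m²; P = 2y√(1+z²) = 2×1.52×3.833 = 11.65 m.
Hydraulic radius R = A/P = 8.548/11.65 = 0.7337 m.
V = (1/n) R^(2/3) √S = (1/0.016) × 0.7337^(2/3) × √0.0019 = 2.216 m/s. Hydraulic depth D_h = A/T = 8.548/11.25 = 0.76 m.
Froude number Fr = V/√(g·D_h) = 2.216/√(9.81×0.76) = 0.812, which is less than 1, so the flow is subcritical.

subcritical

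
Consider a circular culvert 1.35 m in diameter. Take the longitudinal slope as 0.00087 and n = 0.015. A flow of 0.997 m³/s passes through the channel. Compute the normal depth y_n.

Manning's equation rearranged: A R^(2/3) = nQ / (1·√S) = 0.015 × 0.997 / (√0.00087) = 0.507.
Trying y = 1.01 m: A R^(2/3) = 0.6309 — too large.
Trying y = 0.757 m: A R^(2/3) = 0.4193 — too small.
Trying y = 0.857 m: A R^(2/3) = 0.5072 — matches.

y_n = 0.857 m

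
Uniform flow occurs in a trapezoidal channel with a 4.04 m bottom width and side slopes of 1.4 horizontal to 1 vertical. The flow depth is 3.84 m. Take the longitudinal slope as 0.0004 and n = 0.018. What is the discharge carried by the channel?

With bottom width b = 4.04 m and side slope z = 1.4: A = (b + zy)y = (4.04 + 1.4×3.84)×3.84 = 36.16 m²; P = b + 2y√(1+z²) = 4.04 + 2×3.84×1.72 = 17.25 m.
Hydraulic radius R = A/P = 36.16/17.25 = 2.096 m.
Manning's equation: Q = (1/n) A R^(2/3) S^(1/2) = (1/0.018) × 36.16 × 2.096^(2/3) × 0.0004^(1/2) = 65.8 m³/s.

Q = 65.8 m³/s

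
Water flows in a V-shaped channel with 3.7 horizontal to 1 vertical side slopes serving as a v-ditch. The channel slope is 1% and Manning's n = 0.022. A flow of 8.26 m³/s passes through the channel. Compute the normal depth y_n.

y_n = 0.919 m

Manning's equation rearranged: A R^(2/3) = nQ / (1·√S) = 0.022 × 8.26 / (√0.01) = 1.817.
Trying y = 1.17 m: A R^(2/3) = 3.46 — high.
Trying y = 0.733 m: A R^(2/3) = 0.9945 — low.
Trying y = 0.919 m: A R^(2/3) = 1.818 — ≈ 1.817.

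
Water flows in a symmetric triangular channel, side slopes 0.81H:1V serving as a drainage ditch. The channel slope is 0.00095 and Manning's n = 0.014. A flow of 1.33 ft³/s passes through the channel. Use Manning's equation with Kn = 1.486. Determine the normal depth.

Manning's equation rearranged: A R^(2/3) = nQ / (1.486·√S) = 0.014 × 1.33 / (1.486 × √0.00095) = 0.4065.
Trying y = 1.25 ft: A R^(2/3) = 0.6795 — high.
Trying y = 0.831 ft: A R^(2/3) = 0.2288 — low.
Trying y = 1.03 ft: A R^(2/3) = 0.4055 — ≈ 0.4065.

y_n = 1.03 ft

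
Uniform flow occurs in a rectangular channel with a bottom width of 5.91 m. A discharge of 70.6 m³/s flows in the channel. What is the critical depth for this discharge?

For a rectangular channel, critical depth y_c = (q²/g)^(1/3) where q = Q/b = 70.6/5.91 = 11.95 m²/s.
So y_c = (11.95²/9.81)^(1/3) = 2.44 m.

y_c = 2.44 m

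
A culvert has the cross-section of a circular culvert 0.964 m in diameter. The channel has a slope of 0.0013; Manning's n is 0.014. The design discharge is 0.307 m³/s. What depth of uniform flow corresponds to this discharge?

y_n = 0.437 m

Manning's equation rearranged: A R^(2/3) = nQ / (1·√S) = 0.014 × 0.307 / (√0.0013) = 0.1192.
At y = 0.38 m: A R^(2/3) = 0.09273 — short.
At y = 0.54 m: A R^(2/3) = 0.1705 — over.
At y = 0.437 m: A R^(2/3) = 0.1193 — close enough.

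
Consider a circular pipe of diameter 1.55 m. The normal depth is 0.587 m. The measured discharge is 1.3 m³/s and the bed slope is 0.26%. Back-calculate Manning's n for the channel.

n = 0.012

For a circular section of diameter D = 1.55 m at depth y = 0.587 m, the central angle is θ = 2 arccos(1 − 2y/D) = 2.652 rad. Then A = (D²/8)(θ − sin θ) = 0.6549 m² and P = Dθ/2 = 2.055 m.
Hydraulic radius R = A/P = 0.6549/2.055 = 0.3187 m.
Rearranging Manning's equation: n = (1/Q) A R^(2/3) S^(1/2) = (1/1.3) × 0.6549 × 0.3187^(2/3) × √0.0026 = 0.012.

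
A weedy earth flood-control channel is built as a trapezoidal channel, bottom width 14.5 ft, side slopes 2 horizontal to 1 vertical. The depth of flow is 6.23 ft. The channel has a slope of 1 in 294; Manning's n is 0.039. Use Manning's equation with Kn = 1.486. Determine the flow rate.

With bottom width b = 14.5 ft and side slope z = 2: A = (b + zy)y = (14.5 + 2×6.23)×6.23 = 168 ft²; P = b + 2y√(1+z²) = 14.5 + 2×6.23×2.236 = 42.36 ft.
Hydraulic radius R = A/P = 168/42.36 = 3.965 ft.
Manning's equation: Q = (1.486/n) A R^(2/3) S^(1/2) = (1.486/0.039) × 168 × 3.965^(2/3) × 0.003401^(1/2) = 935 ft³/s.

Q = 935 ft³/s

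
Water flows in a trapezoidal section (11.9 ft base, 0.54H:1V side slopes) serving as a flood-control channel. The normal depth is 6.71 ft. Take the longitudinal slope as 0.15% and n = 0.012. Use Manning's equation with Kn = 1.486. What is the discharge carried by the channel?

With bottom width b = 11.9 ft and side slope z = 0.54: A = (b + zy)y = (11.9 + 0.54×6.71)×6.71 = 104.2 ft²; P = b + 2y√(1+z²) = 11.9 + 2×6.71×1.136 = 27.15 ft.
Hydraulic radius R = A/P = 104.2/27.15 = 3.836 ft.
Manning's equation: Q = (1.486/n) A R^(2/3) S^(1/2) = (1.486/0.012) × 104.2 × 3.836^(2/3) × 0.0015^(1/2) = 1220 ft³/s.

Q = 1220 ft³/s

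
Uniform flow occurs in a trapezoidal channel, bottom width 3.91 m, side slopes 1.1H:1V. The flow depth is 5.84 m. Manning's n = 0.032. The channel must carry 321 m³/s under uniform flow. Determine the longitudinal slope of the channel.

S = 0.00721

With bottom width b = 3.91 m and side slope z = 1.1: A = (b + zy)y = (3.91 + 1.1×5.84)×5.84 = 60.35 m²; P = b + 2y√(1+z²) = 3.91 + 2×5.84×1.487 = 21.27 m.
Hydraulic radius R = A/P = 60.35/21.27 = 2.837 m.
From Manning's equation, S = [nQ / (1 A R^(2/3))]² = [0.032 × 321 / (1 × 60.35 × 2.837^(2/3))]² = 0.00721.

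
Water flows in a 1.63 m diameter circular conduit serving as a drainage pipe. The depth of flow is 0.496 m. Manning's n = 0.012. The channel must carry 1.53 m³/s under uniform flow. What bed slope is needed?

For a circular section of diameter D = 1.63 m at depth y = 0.496 m, the central angle is θ = 2 arccos(1 − 2y/D) = 2.337 rad. Then A = (D²/8)(θ − sin θ) = 0.537 m² and P = Dθ/2 = 1.905 m.
Hydraulic radius R = A/P = 0.537/1.905 = 0.2819 m.
From Manning's equation, S = [nQ / (1 A R^(2/3))]² = [0.012 × 1.53 / (1 × 0.537 × 0.2819^(2/3))]² = 0.00632.

S = 0.00632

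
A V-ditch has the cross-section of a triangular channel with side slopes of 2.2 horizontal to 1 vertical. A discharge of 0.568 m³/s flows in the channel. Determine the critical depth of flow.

y_c = 0.423 m

At critical depth, Q² T / (g A³) = 1, i.e. A³/T = Q²/g = 0.568²/9.81 = 0.03289.
At y = 0.526 m: A³/T = 0.09744 — high.
At y = 0.335 m: A³/T = 0.01021 — low.
At y = 0.423 m: A³/T = 0.03277 — ≈ 0.03289.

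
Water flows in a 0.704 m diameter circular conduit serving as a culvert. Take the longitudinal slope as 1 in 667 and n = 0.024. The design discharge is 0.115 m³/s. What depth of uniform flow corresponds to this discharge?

Manning's equation rearranged: A R^(2/3) = nQ / (1·√S) = 0.024 × 0.115 / (√0.001499) = 0.07128.
Try y = 0.447 m: A R^(2/3) = 0.08939 — high.
Try y = 0.347 m: A R^(2/3) = 0.05965 — low.
Try y = 0.386 m: A R^(2/3) = 0.07124 — matches.

y_n = 0.386 m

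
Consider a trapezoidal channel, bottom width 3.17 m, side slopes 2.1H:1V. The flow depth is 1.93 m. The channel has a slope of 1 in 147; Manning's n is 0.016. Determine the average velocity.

V = 5.65 m/s

With bottom width b = 3.17 m and side slope z = 2.1: A = (b + zy)y = (3.17 + 2.1×1.93)×1.93 = 13.94 m²; P = b + 2y√(1+z²) = 3.17 + 2×1.93×2.326 = 12.15 m.
Hydraulic radius R = A/P = 13.94/12.15 = 1.148 m.
From Manning's equation, V = (1/n) R^(2/3) S^(1/2) = (1/0.016) × 1.148^(2/3) × 0.006803^(1/2) = 5.65 m/s.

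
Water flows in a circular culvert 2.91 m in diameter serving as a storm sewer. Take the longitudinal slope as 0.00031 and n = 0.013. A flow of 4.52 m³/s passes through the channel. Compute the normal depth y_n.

Manning's equation rearranged: A R^(2/3) = nQ / (1·√S) = 0.013 × 4.52 / (√0.00031) = 3.337.
Trying y = 1.87 m: A R^(2/3) = 4.003 — high.
Trying y = 1.66 m: A R^(2/3) = 3.341 — ≈ 3.337.

y_n = 1.66 m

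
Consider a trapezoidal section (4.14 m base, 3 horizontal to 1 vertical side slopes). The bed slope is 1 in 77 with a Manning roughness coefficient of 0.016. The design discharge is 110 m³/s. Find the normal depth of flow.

y_n = 1.66 m

Manning's equation rearranged: A R^(2/3) = nQ / (1·√S) = 0.016 × 110 / (√0.01299) = 15.44.
At y = 1.19 m: A R^(2/3) = 7.817 — too small.
At y = 1.66 m: A R^(2/3) = 15.48 — close enough.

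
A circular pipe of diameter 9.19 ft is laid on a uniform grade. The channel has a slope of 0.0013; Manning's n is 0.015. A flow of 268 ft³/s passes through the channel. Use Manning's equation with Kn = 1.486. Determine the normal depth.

y_n = 5.4 ft

Manning's equation rearranged: A R^(2/3) = nQ / (1.486·√S) = 0.015 × 268 / (1.486 × √0.0013) = 75.03.
Trying y = 6.65 ft: A R^(2/3) = 100.9 — high.
Trying y = 5.4 ft: A R^(2/3) = 75.13 — ≈ 75.03.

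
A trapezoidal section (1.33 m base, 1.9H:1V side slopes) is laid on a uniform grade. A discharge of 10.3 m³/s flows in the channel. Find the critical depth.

y_c = 1.13 m

At critical depth, Q² T / (g A³) = 1, i.e. A³/T = Q²/g = 10.3²/9.81 = 10.81.
At y = 0.94 m: A³/T = 5.126 — short.
At y = 1.24 m: A³/T = 15.8 — over.
At y = 1.13 m: A³/T = 10.78 — ≈ 10.81.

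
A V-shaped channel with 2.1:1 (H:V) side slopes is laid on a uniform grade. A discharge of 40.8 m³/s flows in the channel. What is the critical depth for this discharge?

At critical depth, Q² T / (g A³) = 1, i.e. A³/T = Q²/g = 40.8²/9.81 = 169.7.
Trying y = 2.86 m: A³/T = 421.9 — over.
Trying y = 1.87 m: A³/T = 50.42 — short.
Trying y = 2.38 m: A³/T = 168.4 — close enough.

y_c = 2.38 m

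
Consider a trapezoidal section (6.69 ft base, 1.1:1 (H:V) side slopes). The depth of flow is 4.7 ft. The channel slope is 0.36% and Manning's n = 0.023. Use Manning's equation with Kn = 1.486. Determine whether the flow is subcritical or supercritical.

With bottom width b = 6.69 ft and side slope z = 1.1: A = (b + zy)y = (6.69 + 1.1×4.7)×4.7 = 55.74 ft²; P = b + 2y√(1+z²) = 6.69 + 2×4.7×1.487 = 20.66 ft.
Hydraulic radius R = A/P = 55.74/20.66 = 2.698 ft.
V = (1.486/n) R^(2/3) √S = (1.486/0.023) × 2.698^(2/3) × √0.0036 = 7.512 ft/s. Hydraulic depth D_h = A/T = 55.74/17.03 = 3.273 ft.
Froude number Fr = V/√(g·D_h) = 7.512/√(32.2×3.273) = 0.732, which is less than 1, so the flow is subcritical.

subcritical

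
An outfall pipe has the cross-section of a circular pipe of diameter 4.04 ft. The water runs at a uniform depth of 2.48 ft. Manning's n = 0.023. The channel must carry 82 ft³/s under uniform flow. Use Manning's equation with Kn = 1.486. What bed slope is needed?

S = 0.02

For a circular section of diameter D = 4.04 ft at depth y = 2.48 ft, the central angle is θ = 2 arccos(1 − 2y/D) = 3.601 rad. Then A = (D²/8)(θ − sin θ) = 8.252 ft² and P = Dθ/2 = 7.274 ft.
Hydraulic radius R = A/P = 8.252/7.274 = 1.134 ft.
From Manning's equation, S = [nQ / (1.486 A R^(2/3))]² = [0.023 × 82 / (1.486 × 8.252 × 1.134^(2/3))]² = 0.02.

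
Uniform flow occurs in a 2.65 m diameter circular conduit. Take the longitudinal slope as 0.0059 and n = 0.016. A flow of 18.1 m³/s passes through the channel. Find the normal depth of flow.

y_n = 1.96 m

Manning's equation rearranged: A R^(2/3) = nQ / (1·√S) = 0.016 × 18.1 / (√0.0059) = 3.77.
At y = 1.62 m: A R^(2/3) = 2.897 — too small.
At y = 2.46 m: A R^(2/3) = 4.506 — too large.
At y = 1.96 m: A R^(2/3) = 3.76 — ≈ 3.77.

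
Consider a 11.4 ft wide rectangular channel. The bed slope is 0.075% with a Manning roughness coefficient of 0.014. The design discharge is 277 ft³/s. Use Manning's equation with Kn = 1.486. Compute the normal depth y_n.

Manning's equation rearranged: A R^(2/3) = nQ / (1.486·√S) = 0.014 × 277 / (1.486 × √0.00075) = 95.29.
At y = 3.85 ft: A R^(2/3) = 76.43 — low.
At y = 5.28 ft: A R^(2/3) = 117.9 — high.
At y = 4.51 ft: A R^(2/3) = 95.16 — matches.

y_n = 4.51 ft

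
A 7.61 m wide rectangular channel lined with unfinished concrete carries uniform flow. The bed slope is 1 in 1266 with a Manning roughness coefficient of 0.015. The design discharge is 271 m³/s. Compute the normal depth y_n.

Manning's equation rearranged: A R^(2/3) = nQ / (1·√S) = 0.015 × 271 / (√0.0007899) = 144.6.
Try y = 8.18 m: A R^(2/3) = 117.6 — short.
Try y = 12.4 m: A R^(2/3) = 192.4 — over.
Try y = 9.72 m: A R^(2/3) = 144.6 — ≈ 144.6.

y_n = 9.72 m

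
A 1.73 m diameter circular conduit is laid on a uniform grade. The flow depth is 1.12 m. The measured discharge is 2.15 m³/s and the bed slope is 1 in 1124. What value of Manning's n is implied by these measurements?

For a circular section of diameter D = 1.73 m at depth y = 1.12 m, the central angle is θ = 2 arccos(1 − 2y/D) = 3.74 rad. Then A = (D²/8)(θ − sin θ) = 1.61 m² and P = Dθ/2 = 3.235 m.
Hydraulic radius R = A/P = 1.61/3.235 = 0.4977 m.
Rearranging Manning's equation: n = (1/Q) A R^(2/3) S^(1/2) = (1/2.15) × 1.61 × 0.4977^(2/3) × √0.0008897 = 0.014.

n = 0.014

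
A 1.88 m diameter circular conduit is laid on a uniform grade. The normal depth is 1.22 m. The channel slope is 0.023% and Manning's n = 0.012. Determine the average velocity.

V = 0.839 m/s

For a circular section of diameter D = 1.88 m at depth y = 1.22 m, the central angle is θ = 2 arccos(1 − 2y/D) = 3.747 rad. Then A = (D²/8)(θ − sin θ) = 1.906 m² and P = Dθ/2 = 3.522 m.
Hydraulic radius R = A/P = 1.906/3.522 = 0.5413 m.
From Manning's equation, V = (1/n) R^(2/3) S^(1/2) = (1/0.012) × 0.5413^(2/3) × 0.00023^(1/2) = 0.839 m/s.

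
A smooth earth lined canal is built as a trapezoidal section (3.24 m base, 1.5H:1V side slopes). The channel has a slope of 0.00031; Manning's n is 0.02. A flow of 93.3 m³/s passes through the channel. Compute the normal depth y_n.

y_n = 5.14 m

Manning's equation rearranged: A R^(2/3) = nQ / (1·√S) = 0.02 × 93.3 / (√0.00031) = 106.
At y = 4.19 m: A R^(2/3) = 67 — low.
At y = 5.56 m: A R^(2/3) = 126.8 — high.
At y = 5.14 m: A R^(2/3) = 106 — close enough.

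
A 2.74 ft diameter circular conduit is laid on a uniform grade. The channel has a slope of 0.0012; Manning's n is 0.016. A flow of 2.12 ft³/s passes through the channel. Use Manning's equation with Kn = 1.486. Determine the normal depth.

Manning's equation rearranged: A R^(2/3) = nQ / (1.486·√S) = 0.016 × 2.12 / (1.486 × √0.0012) = 0.6589.
Trying y = 0.766 ft: A R^(2/3) = 0.7822 — too large.
Trying y = 0.534 ft: A R^(2/3) = 0.3807 — too small.
Trying y = 0.702 ft: A R^(2/3) = 0.6589 — ≈ 0.6589.

y_n = 0.702 ft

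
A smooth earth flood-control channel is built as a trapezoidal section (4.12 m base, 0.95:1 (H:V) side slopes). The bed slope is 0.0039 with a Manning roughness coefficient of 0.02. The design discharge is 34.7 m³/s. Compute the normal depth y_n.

y_n = 1.76 m

Manning's equation rearranged: A R^(2/3) = nQ / (1·√S) = 0.02 × 34.7 / (√0.0039) = 11.11.
At y = 2.22 m: A R^(2/3) = 16.89 — over.
At y = 1.58 m: A R^(2/3) = 9.16 — short.
At y = 1.76 m: A R^(2/3) = 11.1 — matches.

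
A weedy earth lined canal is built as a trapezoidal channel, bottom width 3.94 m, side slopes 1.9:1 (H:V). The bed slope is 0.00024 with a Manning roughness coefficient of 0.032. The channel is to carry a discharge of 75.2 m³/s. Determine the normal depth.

y_n = 5.43 m

Manning's equation rearranged: A R^(2/3) = nQ / (1·√S) = 0.032 × 75.2 / (√0.00024) = 155.3.
Try y = 6.59 m: A R^(2/3) = 243.6 — high.
Try y = 4.05 m: A R^(2/3) = 79.93 — low.
Try y = 5.43 m: A R^(2/3) = 155.3 — matches.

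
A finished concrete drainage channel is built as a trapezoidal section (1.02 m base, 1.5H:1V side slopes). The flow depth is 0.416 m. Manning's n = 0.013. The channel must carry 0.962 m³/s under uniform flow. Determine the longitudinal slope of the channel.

S = 0.0019

With bottom width b = 1.02 m and side slope z = 1.5: A = (b + zy)y = (1.02 + 1.5×0.416)×0.416 = 0.6839 m²; P = b + 2y√(1+z²) = 1.02 + 2×0.416×1.803 = 2.52 m.
Hydraulic radius R = A/P = 0.6839/2.52 = 0.2714 m.
From Manning's equation, S = [nQ / (1 A R^(2/3))]² = [0.013 × 0.962 / (1 × 0.6839 × 0.2714^(2/3))]² = 0.0019.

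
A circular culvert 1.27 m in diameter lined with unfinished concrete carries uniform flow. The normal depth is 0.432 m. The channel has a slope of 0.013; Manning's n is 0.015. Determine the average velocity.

For a circular section of diameter D = 1.27 m at depth y = 0.432 m, the central angle is θ = 2 arccos(1 − 2y/D) = 2.491 rad. Then A = (D²/8)(θ − sin θ) = 0.38 m² and P = Dθ/2 = 1.582 m.
Hydraulic radius R = A/P = 0.38/1.582 = 0.2403 m.
From Manning's equation, V = (1/n) R^(2/3) S^(1/2) = (1/0.015) × 0.2403^(2/3) × 0.013^(1/2) = 2.94 m/s.

V = 2.94 m/s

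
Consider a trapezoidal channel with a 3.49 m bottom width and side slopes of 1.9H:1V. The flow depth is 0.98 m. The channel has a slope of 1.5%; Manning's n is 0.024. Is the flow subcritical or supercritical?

With bottom width b = 3.49 m and side slope z = 1.9: A = (b + zy)y = (3.49 + 1.9×0.98)×0.98 = 5.245 m²; P = b + 2y√(1+z²) = 3.49 + 2×0.98×2.147 = 7.698 m.
Hydraulic radius R = A/P = 5.245/7.698 = 0.6813 m.
V = (1/n) R^(2/3) √S = (1/0.024) × 0.6813^(2/3) × √0.015 = 3.951 m/s. Hydraulic depth D_h = A/T = 5.245/7.214 = 0.7271 m.
Froude number Fr = V/√(g·D_h) = 3.951/√(9.81×0.7271) = 1.48, which is greater than 1, so the flow is supercritical.

supercritical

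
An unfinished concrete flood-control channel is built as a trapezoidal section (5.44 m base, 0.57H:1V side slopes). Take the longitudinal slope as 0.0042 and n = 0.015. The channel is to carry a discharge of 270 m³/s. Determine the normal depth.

Manning's equation rearranged: A R^(2/3) = nQ / (1·√S) = 0.015 × 270 / (√0.0042) = 62.49.
Trying y = 3.72 m: A R^(2/3) = 44.77 — too small.
Trying y = 4.5 m: A R^(2/3) = 62.4 — ≈ 62.49.

y_n = 4.5 m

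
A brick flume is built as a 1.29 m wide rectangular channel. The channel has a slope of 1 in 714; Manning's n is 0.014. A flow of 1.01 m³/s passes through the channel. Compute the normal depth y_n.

Manning's equation rearranged: A R^(2/3) = nQ / (1·√S) = 0.014 × 1.01 / (√0.001401) = 0.3778.
Try y = 0.553 m: A R^(2/3) = 0.3181 — short.
Try y = 0.802 m: A R^(2/3) = 0.5211 — over.
Try y = 0.628 m: A R^(2/3) = 0.3776 — ≈ 0.3778.

y_n = 0.628 m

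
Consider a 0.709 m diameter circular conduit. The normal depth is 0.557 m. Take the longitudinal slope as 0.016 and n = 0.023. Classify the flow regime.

For a circular section of diameter D = 0.709 m at depth y = 0.557 m, the central angle is θ = 2 arccos(1 − 2y/D) = 4.358 rad. Then A = (D²/8)(θ − sin θ) = 0.3327 m² and P = Dθ/2 = 1.545 m.
Hydraulic radius R = A/P = 0.3327/1.545 = 0.2154 m.
V = (1/n) R^(2/3) √S = (1/0.023) × 0.2154^(2/3) × √0.016 = 1.976 m/s. Hydraulic depth D_h = A/T = 0.3327/0.5819 = 0.5718 m.
Froude number Fr = V/√(g·D_h) = 1.976/√(9.81×0.5718) = 0.834, which is less than 1, so the flow is subcritical.

subcritical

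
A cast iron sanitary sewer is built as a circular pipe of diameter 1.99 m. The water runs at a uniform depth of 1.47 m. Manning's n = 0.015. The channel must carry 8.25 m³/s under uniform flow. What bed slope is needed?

For a circular section of diameter D = 1.99 m at depth y = 1.47 m, the central angle is θ = 2 arccos(1 − 2y/D) = 4.137 rad. Then A = (D²/8)(θ − sin θ) = 2.463 m² and P = Dθ/2 = 4.116 m.
Hydraulic radius R = A/P = 2.463/4.116 = 0.5984 m.
From Manning's equation, S = [nQ / (1 A R^(2/3))]² = [0.015 × 8.25 / (1 × 2.463 × 0.5984^(2/3))]² = 0.00501.

S = 0.00501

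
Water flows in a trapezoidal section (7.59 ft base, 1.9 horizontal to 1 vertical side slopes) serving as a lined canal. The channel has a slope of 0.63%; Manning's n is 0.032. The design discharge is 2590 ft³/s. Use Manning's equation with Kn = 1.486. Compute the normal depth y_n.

Manning's equation rearranged: A R^(2/3) = nQ / (1.486·√S) = 0.032 × 2590 / (1.486 × √0.0063) = 702.7.
Trying y = 10.4 ft: A R^(2/3) = 880.2 — high.
Trying y = 8.02 ft: A R^(2/3) = 488.3 — low.
Trying y = 9.43 ft: A R^(2/3) = 703.5 — matches.

y_n = 9.43 ft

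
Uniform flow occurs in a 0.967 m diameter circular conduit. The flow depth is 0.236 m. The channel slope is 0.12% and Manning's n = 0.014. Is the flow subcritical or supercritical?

subcritical

For a circular section of diameter D = 0.967 m at depth y = 0.236 m, the central angle is θ = 2 arccos(1 − 2y/D) = 2.067 rad. Then A = (D²/8)(θ − sin θ) = 0.1388 m² and P = Dθ/2 = 0.9993 m.
Hydraulic radius R = A/P = 0.1388/0.9993 = 0.1389 m.
V = (1/n) R^(2/3) √S = (1/0.014) × 0.1389^(2/3) × √0.0012 = 0.6636 m/s. Hydraulic depth D_h = A/T = 0.1388/0.8307 = 0.1671 m.
Froude number Fr = V/√(g·D_h) = 0.6636/√(9.81×0.1671) = 0.518, which is less than 1, so the flow is subcritical.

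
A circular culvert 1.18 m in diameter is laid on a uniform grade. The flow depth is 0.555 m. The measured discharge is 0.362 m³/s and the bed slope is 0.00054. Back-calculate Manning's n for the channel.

n = 0.014

For a circular section of diameter D = 1.18 m at depth y = 0.555 m, the central angle is θ = 2 arccos(1 − 2y/D) = 3.023 rad. Then A = (D²/8)(θ − sin θ) = 0.5055 m² and P = Dθ/2 = 1.783 m.
Hydraulic radius R = A/P = 0.5055/1.783 = 0.2834 m.
Rearranging Manning's equation: n = (1/Q) A R^(2/3) S^(1/2) = (1/0.362) × 0.5055 × 0.2834^(2/3) × √0.00054 = 0.014.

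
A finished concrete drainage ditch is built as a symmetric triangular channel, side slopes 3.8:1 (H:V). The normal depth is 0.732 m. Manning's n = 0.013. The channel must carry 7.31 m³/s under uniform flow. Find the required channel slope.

For a triangular section with side slope z = 3.8: A = zy² = 3.8×0.732² = 2.036 m²; P = 2y√(1+z²) = 2×0.732×3.929 = 5.753 m.
Hydraulic radius R = A/P = 2.036/5.753 = 0.3539 m.
From Manning's equation, S = [nQ / (1 A R^(2/3))]² = [0.013 × 7.31 / (1 × 2.036 × 0.3539^(2/3))]² = 0.0087.

S = 0.0087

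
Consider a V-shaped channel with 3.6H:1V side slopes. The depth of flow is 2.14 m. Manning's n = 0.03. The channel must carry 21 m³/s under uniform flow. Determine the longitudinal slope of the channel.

For a triangular section with side slope z = 3.6: A = zy² = 3.6×2.14² = 16.49 m²; P = 2y√(1+z²) = 2×2.14×3.736 = 15.99 m.
Hydraulic radius R = A/P = 16.49/15.99 = 1.031 m.
From Manning's equation, S = [nQ / (1 A R^(2/3))]² = [0.03 × 21 / (1 × 16.49 × 1.031^(2/3))]² = 0.0014.

S = 0.0014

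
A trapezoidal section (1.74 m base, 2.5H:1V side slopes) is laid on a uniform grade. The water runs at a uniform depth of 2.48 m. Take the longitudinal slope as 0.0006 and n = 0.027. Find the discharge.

Q = 21.3 m³/s

With bottom width b = 1.74 m and side slope z = 2.5: A = (b + zy)y = (1.74 + 2.5×2.48)×2.48 = 19.69 m²; P = b + 2y√(1+z²) = 1.74 + 2×2.48×2.693 = 15.1 m.
Hydraulic radius R = A/P = 19.69/15.1 = 1.304 m.
Manning's equation: Q = (1/n) A R^(2/3) S^(1/2) = (1/0.027) × 19.69 × 1.304^(2/3) × 0.0006^(1/2) = 21.3 m³/s.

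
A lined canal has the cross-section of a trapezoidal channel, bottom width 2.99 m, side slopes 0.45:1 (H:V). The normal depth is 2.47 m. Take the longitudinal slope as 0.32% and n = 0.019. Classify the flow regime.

subcritical

With bottom width b = 2.99 m and side slope z = 0.45: A = (b + zy)y = (2.99 + 0.45×2.47)×2.47 = 10.13 m²; P = b + 2y√(1+z²) = 2.99 + 2×2.47×1.097 = 8.407 m.
Hydraulic radius R = A/P = 10.13/8.407 = 1.205 m.
V = (1/n) R^(2/3) √S = (1/0.019) × 1.205^(2/3) × √0.0032 = 3.371 m/s. Hydraulic depth D_h = A/T = 10.13/5.213 = 1.943 m.
Froude number Fr = V/√(g·D_h) = 3.371/√(9.81×1.943) = 0.772, which is less than 1, so the flow is subcritical.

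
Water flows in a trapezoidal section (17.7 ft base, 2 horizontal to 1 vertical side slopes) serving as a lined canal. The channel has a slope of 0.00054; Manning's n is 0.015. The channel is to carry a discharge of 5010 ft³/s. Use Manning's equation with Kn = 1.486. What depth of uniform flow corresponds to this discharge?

Manning's equation rearranged: A R^(2/3) = nQ / (1.486·√S) = 0.015 × 5010 / (1.486 × √0.00054) = 2176.
Trying y = 15.3 ft: A R^(2/3) = 3097 — high.
Trying y = 9.75 ft: A R^(2/3) = 1186 — low.
Trying y = 13 ft: A R^(2/3) = 2175 — matches.

y_n = 13 ft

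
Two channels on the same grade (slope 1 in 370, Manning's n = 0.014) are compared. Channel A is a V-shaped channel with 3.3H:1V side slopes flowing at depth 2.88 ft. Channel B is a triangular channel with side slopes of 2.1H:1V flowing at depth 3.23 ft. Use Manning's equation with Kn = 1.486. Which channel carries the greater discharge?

Channel A: For a triangular section with side slope z = 3.3: A = zy² = 3.3×2.88² = 27.37 ft²; P = 2y√(1+z²) = 2×2.88×3.448 = 19.86 ft. Hydraulic radius R = A/P = 27.37/19.86 = 1.378 ft. Q_A = (1.486/0.014)·27.37·1.378^(2/3)·√0.002703 = 187 ft³/s.
Channel B: For a triangular section with side slope z = 2.1: A = zy² = 2.1×3.23² = 21.91 ft²; P = 2y√(1+z²) = 2×3.23×2.326 = 15.03 ft. Hydraulic radius R = A/P = 21.91/15.03 = 1.458 ft. Q_B = (1.486/0.014)·21.91·1.458^(2/3)·√0.002703 = 155.5 ft³/s.
Q_A = 187 ft³/s vs Q_B = 155.5 ft³/s, so channel A carries more.

channel A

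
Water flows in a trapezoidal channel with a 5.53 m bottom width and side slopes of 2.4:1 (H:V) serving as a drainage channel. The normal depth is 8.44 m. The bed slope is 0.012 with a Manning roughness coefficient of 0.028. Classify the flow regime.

With bottom width b = 5.53 m and side slope z = 2.4: A = (b + zy)y = (5.53 + 2.4×8.44)×8.44 = 217.6 m²; P = b + 2y√(1+z²) = 5.53 + 2×8.44×2.6 = 49.42 m.
Hydraulic radius R = A/P = 217.6/49.42 = 4.404 m.
V = (1/n) R^(2/3) √S = (1/0.028) × 4.404^(2/3) × √0.012 = 10.51 m/s. Hydraulic depth D_h = A/T = 217.6/46.04 = 4.727 m.
Froude number Fr = V/√(g·D_h) = 10.51/√(9.81×4.727) = 1.54, which is greater than 1, so the flow is supercritical.

supercritical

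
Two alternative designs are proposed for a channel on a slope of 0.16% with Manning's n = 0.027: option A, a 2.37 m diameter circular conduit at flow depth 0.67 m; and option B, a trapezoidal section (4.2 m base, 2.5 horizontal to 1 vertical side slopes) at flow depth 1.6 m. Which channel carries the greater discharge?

channel B

Channel A: For a circular section of diameter D = 2.37 m at depth y = 0.67 m, the central angle is θ = 2 arccos(1 − 2y/D) = 2.242 rad. Then A = (D²/8)(θ − sin θ) = 1.025 m² and P = Dθ/2 = 2.657 m. Hydraulic radius R = A/P = 1.025/2.657 = 0.3857 m. Q_A = (1/0.027)·1.025·0.3857^(2/3)·√0.0016 = 0.8044 m³/s.
Channel B: With bottom width b = 4.2 m and side slope z = 2.5: A = (b + zy)y = (4.2 + 2.5×1.6)×1.6 = 13.12 m²; P = b + 2y√(1+z²) = 4.2 + 2×1.6×2.693 = 12.82 m. Hydraulic radius R = A/P = 13.12/12.82 = 1.024 m. Q_B = (1/0.027)·13.12·1.024^(2/3)·√0.0016 = 19.74 m³/s.
Q_A = 0.8044 m³/s vs Q_B = 19.74 m³/s, so channel B carries more.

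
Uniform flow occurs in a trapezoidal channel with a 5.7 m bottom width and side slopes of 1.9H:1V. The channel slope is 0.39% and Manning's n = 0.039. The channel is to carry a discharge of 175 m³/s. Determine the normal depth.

y_n = 4.31 m

Manning's equation rearranged: A R^(2/3) = nQ / (1·√S) = 0.039 × 175 / (√0.0039) = 109.3.
At y = 5.23 m: A R^(2/3) = 166.5 — high.
At y = 3.15 m: A R^(2/3) = 56.75 — low.
At y = 4.31 m: A R^(2/3) = 109.5 — ≈ 109.3.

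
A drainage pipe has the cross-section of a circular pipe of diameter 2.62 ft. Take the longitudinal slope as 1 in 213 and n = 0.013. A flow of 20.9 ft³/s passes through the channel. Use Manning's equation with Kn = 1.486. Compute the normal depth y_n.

Manning's equation rearranged: A R^(2/3) = nQ / (1.486·√S) = 0.013 × 20.9 / (1.486 × √0.004695) = 2.668.
Try y = 1.32 ft: A R^(2/3) = 2.059 — too small.
Try y = 1.68 ft: A R^(2/3) = 3.016 — too large.
Try y = 1.55 ft: A R^(2/3) = 2.673 — ≈ 2.668.

y_n = 1.55 ft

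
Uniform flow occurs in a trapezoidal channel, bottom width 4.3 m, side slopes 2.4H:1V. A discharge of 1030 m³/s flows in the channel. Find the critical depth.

At critical depth, Q² T / (g A³) = 1, i.e. A³/T = Q²/g = 1030²/9.81 = 108100.
Trying y = 9.17 m: A³/T = 290600 — over.
Trying y = 5.91 m: A³/T = 39910 — short.
Trying y = 7.38 m: A³/T = 107900 — matches.

y_c = 7.38 m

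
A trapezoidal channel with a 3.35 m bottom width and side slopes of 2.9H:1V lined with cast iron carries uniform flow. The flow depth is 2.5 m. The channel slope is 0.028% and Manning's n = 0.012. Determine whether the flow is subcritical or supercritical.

subcritical

With bottom width b = 3.35 m and side slope z = 2.9: A = (b + zy)y = (3.35 + 2.9×2.5)×2.5 = 26.5 m²; P = b + 2y√(1+z²) = 3.35 + 2×2.5×3.068 = 18.69 m.
Hydraulic radius R = A/P = 26.5/18.69 = 1.418 m.
V = (1/n) R^(2/3) √S = (1/0.012) × 1.418^(2/3) × √0.00028 = 1.76 m/s. Hydraulic depth D_h = A/T = 26.5/17.85 = 1.485 m.
Froude number Fr = V/√(g·D_h) = 1.76/√(9.81×1.485) = 0.461, which is less than 1, so the flow is subcritical.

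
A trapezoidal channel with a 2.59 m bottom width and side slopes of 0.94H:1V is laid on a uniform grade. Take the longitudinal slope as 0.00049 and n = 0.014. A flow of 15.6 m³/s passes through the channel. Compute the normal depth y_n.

y_n = 2.03 m

Manning's equation rearranged: A R^(2/3) = nQ / (1·√S) = 0.014 × 15.6 / (√0.00049) = 9.866.
Trying y = 1.44 m: A R^(2/3) = 5.167 — too small.
Trying y = 2.03 m: A R^(2/3) = 9.841 — matches.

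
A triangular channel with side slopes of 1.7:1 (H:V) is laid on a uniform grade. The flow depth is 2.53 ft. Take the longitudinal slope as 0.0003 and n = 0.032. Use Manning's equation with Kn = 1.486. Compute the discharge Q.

Q = 9.27 ft³/s

For a triangular section with side slope z = 1.7: A = zy² = 1.7×2.53² = 10.88 ft²; P = 2y√(1+z²) = 2×2.53×1.972 = 9.98 ft.
Hydraulic radius R = A/P = 10.88/9.98 = 1.09 ft.
Manning's equation: Q = (1.486/n) A R^(2/3) S^(1/2) = (1.486/0.032) × 10.88 × 1.09^(2/3) × 0.0003^(1/2) = 9.27 ft³/s.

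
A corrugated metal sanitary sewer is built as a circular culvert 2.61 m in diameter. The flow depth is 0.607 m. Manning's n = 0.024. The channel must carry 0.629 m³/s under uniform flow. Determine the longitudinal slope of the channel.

S = 0.001

For a circular section of diameter D = 2.61 m at depth y = 0.607 m, the central angle is θ = 2 arccos(1 − 2y/D) = 2.013 rad. Then A = (D²/8)(θ − sin θ) = 0.9444 m² and P = Dθ/2 = 2.627 m.
Hydraulic radius R = A/P = 0.9444/2.627 = 0.3595 m.
From Manning's equation, S = [nQ / (1 A R^(2/3))]² = [0.024 × 0.629 / (1 × 0.9444 × 0.3595^(2/3))]² = 0.001.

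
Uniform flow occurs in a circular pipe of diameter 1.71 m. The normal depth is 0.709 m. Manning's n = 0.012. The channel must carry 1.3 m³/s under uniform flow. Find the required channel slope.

S = 0.00111

For a circular section of diameter D = 1.71 m at depth y = 0.709 m, the central angle is θ = 2 arccos(1 − 2y/D) = 2.798 rad. Then A = (D²/8)(θ − sin θ) = 0.8999 m² and P = Dθ/2 = 2.393 m.
Hydraulic radius R = A/P = 0.8999/2.393 = 0.3761 m.
From Manning's equation, S = [nQ / (1 A R^(2/3))]² = [0.012 × 1.3 / (1 × 0.8999 × 0.3761^(2/3))]² = 0.00111.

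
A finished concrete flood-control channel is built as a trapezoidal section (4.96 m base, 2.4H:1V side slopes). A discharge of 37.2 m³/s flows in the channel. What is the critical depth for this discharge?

y_c = 1.42 m

At critical depth, Q² T / (g A³) = 1, i.e. A³/T = Q²/g = 37.2²/9.81 = 141.1.
At y = 1.25 m: A³/T = 89.88 — low.
At y = 1.57 m: A³/T = 205.9 — high.
At y = 1.42 m: A³/T = 142.5 — matches.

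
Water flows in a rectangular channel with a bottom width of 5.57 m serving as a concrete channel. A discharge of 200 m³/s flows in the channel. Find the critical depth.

y_c = 5.08 m

For a rectangular channel, critical depth y_c = (q²/g)^(1/3) where q = Q/b = 200/5.57 = 35.91 m²/s.
So y_c = (35.91²/9.81)^(1/3) = 5.08 m.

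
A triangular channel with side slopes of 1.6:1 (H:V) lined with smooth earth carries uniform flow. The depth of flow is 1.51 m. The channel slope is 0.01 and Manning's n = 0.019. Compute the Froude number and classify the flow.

supercritical

For a triangular section with side slope z = 1.6: A = zy² = 1.6×1.51² = 3.648 m²; P = 2y√(1+z²) = 2×1.51×1.887 = 5.698 m.
Hydraulic radius R = A/P = 3.648/5.698 = 0.6402 m.
V = (1/n) R^(2/3) √S = (1/0.019) × 0.6402^(2/3) × √0.01 = 3.91 m/s. Hydraulic depth D_h = A/T = 3.648/4.832 = 0.755 m.
Froude number Fr = V/√(g·D_h) = 3.91/√(9.81×0.755) = 1.44, which is greater than 1, so the flow is supercritical.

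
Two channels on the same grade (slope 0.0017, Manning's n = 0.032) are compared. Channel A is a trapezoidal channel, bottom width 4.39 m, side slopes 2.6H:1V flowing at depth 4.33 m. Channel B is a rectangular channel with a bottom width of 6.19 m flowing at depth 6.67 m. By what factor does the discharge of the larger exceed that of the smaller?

1.77

Channel A: With bottom width b = 4.39 m and side slope z = 2.6: A = (b + zy)y = (4.39 + 2.6×4.33)×4.33 = 67.76 m²; P = b + 2y√(1+z²) = 4.39 + 2×4.33×2.786 = 28.51 m. Hydraulic radius R = A/P = 67.76/28.51 = 2.376 m. Q_A = (1/0.032)·67.76·2.376^(2/3)·√0.0017 = 155.5 m³/s.
Channel B: Flow area A = b·y = 6.19 × 6.67 = 41.29 m². Wetted perimeter P = b + 2y = 6.19 + 2×6.67 = 19.53 m. Hydraulic radius R = A/P = 41.29/19.53 = 2.114 m. Q_B = (1/0.032)·41.29·2.114^(2/3)·√0.0017 = 87.63 m³/s.
The larger discharge is 155.5 m³/s and the smaller is 87.63 m³/s; the ratio is 1.77.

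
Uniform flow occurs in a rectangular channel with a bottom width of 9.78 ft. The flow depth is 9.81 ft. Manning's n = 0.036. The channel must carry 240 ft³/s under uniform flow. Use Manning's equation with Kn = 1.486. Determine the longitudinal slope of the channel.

S = 0.000759

Flow area A = b·y = 9.78 × 9.81 = 95.94 ft². Wetted perimeter P = b + 2y = 9.78 + 2×9.81 = 29.4 ft.
Hydraulic radius R = A/P = 95.94/29.4 = 3.263 ft.
From Manning's equation, S = [nQ / (1.486 A R^(2/3))]² = [0.036 × 240 / (1.486 × 95.94 × 3.263^(2/3))]² = 0.000759.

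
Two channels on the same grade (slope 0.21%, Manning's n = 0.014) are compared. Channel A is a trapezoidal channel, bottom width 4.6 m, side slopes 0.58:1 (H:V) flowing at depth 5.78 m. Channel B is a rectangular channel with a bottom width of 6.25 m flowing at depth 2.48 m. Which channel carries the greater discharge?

channel A

Channel A: With bottom width b = 4.6 m and side slope z = 0.58: A = (b + zy)y = (4.6 + 0.58×5.78)×5.78 = 45.96 m²; P = b + 2y√(1+z²) = 4.6 + 2×5.78×1.156 = 17.96 m. Hydraulic radius R = A/P = 45.96/17.96 = 2.559 m. Q_A = (1/0.014)·45.96·2.559^(2/3)·√0.0021 = 281.5 m³/s.
Channel B: Flow area A = b·y = 6.25 × 2.48 = 15.5 m². Wetted perimeter P = b + 2y = 6.25 + 2×2.48 = 11.21 m. Hydraulic radius R = A/P = 15.5/11.21 = 1.383 m. Q_B = (1/0.014)·15.5·1.383^(2/3)·√0.0021 = 62.97 m³/s.
Q_A = 281.5 m³/s vs Q_B = 62.97 m³/s, so channel A carries more.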